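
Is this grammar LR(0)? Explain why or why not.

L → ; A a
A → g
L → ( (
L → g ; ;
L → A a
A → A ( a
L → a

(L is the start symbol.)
Augment with L' → L and build the canonical LR(0) collection (I0 = CLOSURE({[L' → . L]}), then GOTO on every symbol after a dot until no new states appear). It has 16 states:
  I0: { [A → . A ( a], [A → . g], [L → . ( (], [L → . ; A a], [L → . A a], [L → . a], [L → . g ; ;], [L' → . L] }  — shift
  I1: { [L → ( . (] }  — shift
  I2: { [A → . A ( a], [A → . g], [L → ; . A a] }  — shift
  I3: { [A → A . ( a], [L → A . a] }  — shift
  I4: { [L' → L .] }  — accept
  I5: { [L → a .] }  — reduce
  I6: { [A → g .], [L → g . ; ;] }  — shift, reduce
  I7: { [L → g ; . ;] }  — shift
  I8: { [L → g ; ; .] }  — reduce
  I9: { [A → A ( . a] }  — shift
  I10: { [L → A a .] }  — reduce
  I11: { [A → A ( a .] }  — reduce
  I12: { [A → A . ( a], [L → ; A . a] }  — shift
  I13: { [A → g .] }  — reduce
  I14: { [L → ; A a .] }  — reduce
  I15: { [L → ( ( .] }  — reduce

Conflict in state I6:
  Shift-reduce conflict between [A → g .] and [L → g . ; ;]
So the grammar is NOT LR(0).

Answer: No. Shift-reduce conflict between [A → g .] and [L → g . ; ;]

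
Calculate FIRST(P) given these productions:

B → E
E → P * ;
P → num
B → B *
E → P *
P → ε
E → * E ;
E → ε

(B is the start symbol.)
From P → num:
  - num is a terminal: add 'num' and stop
From P → ε:
  - ε-production, so ε ∈ FIRST(P)

Collecting: FIRST(P) = { 'num', ε }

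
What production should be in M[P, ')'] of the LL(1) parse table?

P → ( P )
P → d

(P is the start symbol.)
To find M[P, ')'], we find productions for P where ')' is in the predict set (PREDICT(N → α) = (FIRST(α) \ {ε}) ∪ (FOLLOW(N) if α ⇒* ε)).

P → ( P ): PREDICT = { '(' }
P → d: PREDICT = { 'd' }

M[P, ')'] is empty (no production applies)

Answer: Empty (error entry)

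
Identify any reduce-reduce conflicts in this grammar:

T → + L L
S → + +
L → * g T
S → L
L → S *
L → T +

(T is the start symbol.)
Yes — I10: [S → L .] vs [T → + L L .]

A reduce-reduce conflict occurs when an LR(0) state has two complete items [A → α .] and [B → β .] — both call for a reduction, and with no lookahead the parser cannot choose between them.

Augment with T' → T and build the canonical LR(0) collection (I0 = CLOSURE({[T' → . T]}), then GOTO on every symbol after a dot until no new states appear). It has 14 states:
  I0: { [T → . + L L], [T' → . T] }  — shift
  I1: { [L → . * g T], [L → . S *], [L → . T +], [S → . + +], [S → . L], [T → + . L L], [T → . + L L] }  — shift
  I2: { [T' → T .] }  — accept
  I3: { [L → * . g T] }  — shift
  I4: { [L → . * g T], [L → . S *], [L → . T +], [S → + . +], [S → . + +], [S → . L], [T → + . L L], [T → . + L L] }  — shift
  I5: { [L → . * g T], [L → . S *], [L → . T +], [S → . + +], [S → . L], [S → L .], [T → + L . L], [T → . + L L] }  — shift, reduce
  I6: { [L → S . *] }  — shift
  I7: { [L → T . +] }  — shift
  I8: { [L → T + .] }  — reduce
  I9: { [L → S * .] }  — reduce
  I10: { [S → L .], [T → + L L .] }  — 2 reduces
  I11: { [L → . * g T], [L → . S *], [L → . T +], [S → + + .], [S → + . +], [S → . + +], [S → . L], [T → + . L L], [T → . + L L] }  — shift, reduce
  I12: { [L → * g . T], [T → . + L L] }  — shift
  I13: { [L → * g T .] }  — reduce

I10 contains complete items [S → L .], [T → + L L .] — reduce-reduce conflict.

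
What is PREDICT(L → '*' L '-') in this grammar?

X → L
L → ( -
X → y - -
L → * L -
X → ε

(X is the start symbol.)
PREDICT(L → '*' L '-') = (FIRST(RHS) \ {ε}) ∪ (FOLLOW(L) if ε ∈ FIRST(RHS), i.e. RHS ⇒* ε)
FIRST('*' L '-') = { '*' }
ε ∉ FIRST('*' L '-'), so FOLLOW(L) is not added.
PREDICT(L → '*' L '-') = { '*' }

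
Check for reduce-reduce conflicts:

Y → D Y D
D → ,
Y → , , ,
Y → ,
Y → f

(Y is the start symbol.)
Augment with Y' → Y and build the canonical LR(0) collection (I0 = CLOSURE({[Y' → . Y]}), then GOTO on every symbol after a dot until no new states appear). It has 10 states:
  I0: { [D → . ,], [Y → . , , ,], [Y → . ,], [Y → . D Y D], [Y → . f], [Y' → . Y] }  — shift
  I1: { [D → , .], [Y → , . , ,], [Y → , .] }  — shift, 2 reduces
  I2: { [D → . ,], [Y → . , , ,], [Y → . ,], [Y → . D Y D], [Y → . f], [Y → D . Y D] }  — shift
  I3: { [Y' → Y .] }  — accept
  I4: { [Y → f .] }  — reduce
  I5: { [D → . ,], [Y → D Y . D] }  — shift
  I6: { [D → , .] }  — reduce
  I7: { [Y → D Y D .] }  — reduce
  I8: { [Y → , , . ,] }  — shift
  I9: { [Y → , , , .] }  — reduce

I1 contains complete items [D → , .], [Y → , .] — reduce-reduce conflict.

Answer: Yes — I1: [D → , .] vs [Y → , .]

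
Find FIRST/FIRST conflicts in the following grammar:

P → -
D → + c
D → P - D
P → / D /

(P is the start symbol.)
FIRST sets of the non-terminals at (or reachable through a nullable prefix from) the front of some alternative:
  FIRST(P) = { '-', '/' }

Productions for P:
  P → -: FIRST = { '-' }
  P → / D /: FIRST = { '/' }
Productions for D:
  D → + c: FIRST = { '+' }
  D → P - D: FIRST = { '-', '/' }

All alternatives of each non-terminal have pairwise disjoint FIRST sets.

Answer: No FIRST/FIRST conflicts.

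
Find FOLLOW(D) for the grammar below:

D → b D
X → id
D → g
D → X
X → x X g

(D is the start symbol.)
To compute FOLLOW(D), find every occurrence of D on a right-hand side N → α D β: add FIRST(β) \ {ε}, and if β is empty or nullable also add FOLLOW(N). Iterate to a fixed point.

D is the start symbol, so $ ∈ FOLLOW(D).
In D → b D: D is at the end; this adds FOLLOW(D) to itself — nothing new

Taking the union: FOLLOW(D) = { $ }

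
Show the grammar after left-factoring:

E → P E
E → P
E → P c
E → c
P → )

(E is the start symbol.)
E → P E'
E' → E
E' → ε
E' → c
E → c
P → )

Left-factoring transforms A → αβ₁ | αβ₂ into A → αA' and A' → β₁ | β₂
(α is the longest common prefix among the alternatives). Repeat until
no nonterminal has two alternatives with a common prefix.

Round 1: E has alternatives sharing prefix 'P'. Introduce E': E → P E'
  Add: E' → E
  Add: E' → ε
  Add: E' → c

No remaining common prefixes — done.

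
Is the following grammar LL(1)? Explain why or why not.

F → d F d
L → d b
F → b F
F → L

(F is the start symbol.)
No. Predict set conflict for F: { 'd' }

Relevant sets:
  FIRST(L) = { 'd' }

For F:
  PREDICT(F → d F d) = { 'd' }
  PREDICT(F → b F) = { 'b' }
  PREDICT(F → L) = { 'd' }
L has a single production, so nothing to check there.

Conflict found: Predict set conflict for F: { 'd' }
The grammar is NOT LL(1).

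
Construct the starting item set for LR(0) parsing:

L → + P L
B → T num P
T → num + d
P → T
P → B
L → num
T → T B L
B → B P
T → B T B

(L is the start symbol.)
First, augment the grammar with L' → L
I₀ = CLOSURE({ [L' → . L] }):
  [L' → . L] has the dot before L: add [L → . + P L], [L → . num]
No further items can be added.

I₀ = { [L → . + P L], [L → . num], [L' → . L] }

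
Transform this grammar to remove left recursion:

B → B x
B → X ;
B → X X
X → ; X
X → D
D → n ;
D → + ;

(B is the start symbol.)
B is directly left-recursive. The standard transformation for
  A → A α₁ | ... | A α_m | β₁ | ... | β_n
is
  A  → β₁ A' | ... | β_n A'
  A' → α₁ A' | ... | α_m A' | ε

B → X ; becomes B → X ; B'
B → X X becomes B → X X B'
B → B x becomes B' → x B'
Add B' → ε

Productions for other non-terminals are unchanged:
  X → ; X
  X → D
  D → n ;
  D → + ;

Resulting grammar:
B → X ; B'
B → X X B'
B' → x B'
B' → ε
X → ; X
X → D
D → n ;
D → + ;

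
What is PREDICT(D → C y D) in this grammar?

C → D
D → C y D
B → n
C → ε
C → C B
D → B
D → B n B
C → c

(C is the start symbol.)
{ 'c', 'n', 'y' }

PREDICT(D → C y D) = (FIRST(RHS) \ {ε}) ∪ (FOLLOW(D) if ε ∈ FIRST(RHS), i.e. RHS ⇒* ε)
FIRST(C) = { 'c', 'n', 'y', ε }
FIRST(C y D) = { 'c', 'n', 'y' }
ε ∉ FIRST(C y D), so FOLLOW(D) is not added.
PREDICT(D → C y D) = { 'c', 'n', 'y' }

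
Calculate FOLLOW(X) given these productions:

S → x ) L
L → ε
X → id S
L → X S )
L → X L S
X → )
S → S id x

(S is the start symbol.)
{ ')', 'id', 'x' }

In L → X S ): X is followed by S ')', add FIRST(S ')') \ {ε} = { 'x' }
In L → X L S: X is followed by L S, add FIRST(L S) \ {ε} = { ')', 'id', 'x' }

Taking the union: FOLLOW(X) = { ')', 'id', 'x' }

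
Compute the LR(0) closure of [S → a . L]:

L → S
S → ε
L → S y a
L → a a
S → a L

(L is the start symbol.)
{ [L → . S y a], [L → . S], [L → . a a], [S → . a L], [S → .], [S → a . L] }

To compute CLOSURE, for each item [A → α.Bβ] where B is a non-terminal, add [B → .γ] for all productions B → γ; repeat for the newly added items until nothing changes.

Start with: [S → a . L]
  [S → a . L] has the dot before L: add [L → . S], [L → . S y a], [L → . a a]
  [L → . S] has the dot before S: add [S → .], [S → . a L]
No further items can be added.

CLOSURE = { [L → . S y a], [L → . S], [L → . a a], [S → . a L], [S → .], [S → a . L] }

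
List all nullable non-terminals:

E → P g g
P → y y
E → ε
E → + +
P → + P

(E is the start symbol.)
{ 'E' }

A non-terminal is nullable if it can derive ε (the empty string): either it has an ε-production, or it has a production whose right-hand side consists entirely of nullable non-terminals.

ε-productions: E → ε
So E is immediately nullable.
No further non-terminal can be added: every production for the remaining non-terminals contains a terminal or a non-nullable non-terminal.
Nullable = { 'E' }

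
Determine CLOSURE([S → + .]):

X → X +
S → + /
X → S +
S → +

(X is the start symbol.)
{ [S → + .] }

To compute CLOSURE, for each item [A → α.Bβ] where B is a non-terminal, add [B → .γ] for all productions B → γ; repeat for the newly added items until nothing changes.

Start with: [S → + .]
The dot is at the end, so nothing is added.

CLOSURE = { [S → + .] }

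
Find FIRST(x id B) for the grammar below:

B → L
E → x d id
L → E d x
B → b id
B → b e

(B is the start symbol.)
To compute FIRST(x id B), process the symbols left to right:
Symbol x is a terminal. Add 'x' and stop.
FIRST(x id B) = { 'x' }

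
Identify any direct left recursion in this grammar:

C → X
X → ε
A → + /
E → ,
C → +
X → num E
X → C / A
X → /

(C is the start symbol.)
Direct left recursion occurs when N → N α for some non-terminal N (the right-hand side begins with the left-hand side itself).

C → X: starts with X
X → ε: starts with ε
A → + /: starts with '+'
E → ,: starts with ','
C → +: starts with '+'
X → num E: starts with num
X → C / A: starts with C
X → /: starts with '/'

No direct left recursion found.

Answer: No direct left recursion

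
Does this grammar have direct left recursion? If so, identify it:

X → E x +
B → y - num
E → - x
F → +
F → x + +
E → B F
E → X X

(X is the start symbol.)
No direct left recursion

Direct left recursion occurs when N → N α for some non-terminal N (the right-hand side begins with the left-hand side itself).

X → E x +: starts with E
B → y - num: starts with y
E → - x: starts with '-'
F → +: starts with '+'
F → x + +: starts with x
E → B F: starts with B
E → X X: starts with X

No direct left recursion found.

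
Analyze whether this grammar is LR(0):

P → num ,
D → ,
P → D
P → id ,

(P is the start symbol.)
Augment with P' → P and build the canonical LR(0) collection (I0 = CLOSURE({[P' → . P]}), then GOTO on every symbol after a dot until no new states appear). It has 8 states:
  I0: { [D → . ,], [P → . D], [P → . id ,], [P → . num ,], [P' → . P] }  — shift
  I1: { [D → , .] }  — reduce
  I2: { [P → D .] }  — reduce
  I3: { [P' → P .] }  — accept
  I4: { [P → id . ,] }  — shift
  I5: { [P → num . ,] }  — shift
  I6: { [P → num , .] }  — reduce
  I7: { [P → id , .] }  — reduce

Every state is either a pure shift/goto state or contains exactly one complete item and nothing to shift — no conflicts. The grammar is LR(0).

Answer: Yes, the grammar is LR(0)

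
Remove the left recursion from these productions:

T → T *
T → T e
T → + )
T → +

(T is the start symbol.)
T is directly left-recursive. The standard transformation for
  A → A α₁ | ... | A α_m | β₁ | ... | β_n
is
  A  → β₁ A' | ... | β_n A'
  A' → α₁ A' | ... | α_m A' | ε

T → + ) becomes T → + ) T'
T → + becomes T → + T'
T → T * becomes T' → * T'
T → T e becomes T' → e T'
Add T' → ε

Resulting grammar:
T → + ) T'
T → + T'
T' → * T'
T' → e T'
T' → ε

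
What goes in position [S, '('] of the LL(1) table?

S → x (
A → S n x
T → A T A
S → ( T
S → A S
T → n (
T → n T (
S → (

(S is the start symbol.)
S → ( T, S → A S, S → (

To find M[S, '('], we find productions for S where '(' is in the predict set (PREDICT(N → α) = (FIRST(α) \ {ε}) ∪ (FOLLOW(N) if α ⇒* ε)).

Relevant sets:
  FIRST(A) = { '(', 'x' }

S → x (: PREDICT = { 'x' }
S → ( T: PREDICT = { '(' }
  '(' is in predict set, so this production goes in M[S, '(']
S → A S: PREDICT = { '(', 'x' }
  '(' is in predict set, so this production goes in M[S, '(']
S → (: PREDICT = { '(' }
  '(' is in predict set, so this production goes in M[S, '(']

M[S, '('] = S → ( T, S → A S, S → (  (a multiply-defined cell — the grammar is not LL(1))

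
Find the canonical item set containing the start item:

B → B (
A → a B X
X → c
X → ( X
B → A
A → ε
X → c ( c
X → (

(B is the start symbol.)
First, augment the grammar with B' → B
I₀ = CLOSURE({ [B' → . B] }):
  [B' → . B] has the dot before B: add [B → . B (], [B → . A]
  [B → . A] has the dot before A: add [A → . a B X], [A → .]
No further items can be added.

I₀ = { [A → . a B X], [A → .], [B → . A], [B → . B (], [B' → . B] }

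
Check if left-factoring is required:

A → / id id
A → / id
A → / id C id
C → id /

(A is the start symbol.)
Left-factoring is needed when two productions for the same non-terminal
share a common prefix on the right-hand side.

Productions for A:
  A → / id id
  A → / id
  A → / id C id

Found common prefix '/ id' in productions for A

Answer: Yes, A has productions with common prefix '/ id'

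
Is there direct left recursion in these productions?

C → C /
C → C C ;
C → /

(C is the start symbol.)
Yes, C is left-recursive

Direct left recursion occurs when N → N α for some non-terminal N (the right-hand side begins with the left-hand side itself).

C → C /: LEFT RECURSIVE (starts with C)
C → C C ;: LEFT RECURSIVE (starts with C)
C → /: starts with '/'

The grammar has direct left recursion on: C.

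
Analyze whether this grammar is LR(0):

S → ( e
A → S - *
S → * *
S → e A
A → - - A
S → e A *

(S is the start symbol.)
Augment with S' → S and build the canonical LR(0) collection (I0 = CLOSURE({[S' → . S]}), then GOTO on every symbol after a dot until no new states appear). It has 15 states:
  I0: { [S → . ( e], [S → . * *], [S → . e A *], [S → . e A], [S' → . S] }  — shift
  I1: { [S → ( . e] }  — shift
  I2: { [S → * . *] }  — shift
  I3: { [S' → S .] }  — accept
  I4: { [A → . - - A], [A → . S - *], [S → . ( e], [S → . * *], [S → . e A *], [S → . e A], [S → e . A *], [S → e . A] }  — shift
  I5: { [A → - . - A] }  — shift
  I6: { [S → e A . *], [S → e A .] }  — shift, reduce
  I7: { [A → S . - *] }  — shift
  I8: { [A → S - . *] }  — shift
  I9: { [A → S - * .] }  — reduce
  I10: { [S → e A * .] }  — reduce
  I11: { [A → - - . A], [A → . - - A], [A → . S - *], [S → . ( e], [S → . * *], [S → . e A *], [S → . e A] }  — shift
  I12: { [A → - - A .] }  — reduce
  I13: { [S → * * .] }  — reduce
  I14: { [S → ( e .] }  — reduce

Conflict in state I6:
  Shift-reduce conflict between [S → e A .] and [S → e A . *]
So the grammar is NOT LR(0).

Answer: No. Shift-reduce conflict between [S → e A .] and [S → e A . *]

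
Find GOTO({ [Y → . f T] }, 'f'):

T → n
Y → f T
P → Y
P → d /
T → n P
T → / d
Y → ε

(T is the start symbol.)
{ [T → . / d], [T → . n P], [T → . n], [Y → f . T] }

GOTO(I, 'f') = CLOSURE({ [A → αX.β] : [A → α.Xβ] ∈ I, X = 'f' })

Items with dot before 'f', with the dot advanced:
  [Y → . f T] → [Y → f . T]
Closure of the advanced items:
  [Y → f . T] has the dot before T: add [T → . n], [T → . n P], [T → . / d]

GOTO = { [T → . / d], [T → . n P], [T → . n], [Y → f . T] }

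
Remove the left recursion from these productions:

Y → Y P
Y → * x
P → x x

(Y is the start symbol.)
Y → * x Y'
Y' → P Y'
Y' → ε
P → x x

Y is directly left-recursive. The standard transformation for
  A → A α₁ | ... | A α_m | β₁ | ... | β_n
is
  A  → β₁ A' | ... | β_n A'
  A' → α₁ A' | ... | α_m A' | ε

Y → * x becomes Y → * x Y'
Y → Y P becomes Y' → P Y'
Add Y' → ε

Productions for other non-terminals are unchanged:
  P → x x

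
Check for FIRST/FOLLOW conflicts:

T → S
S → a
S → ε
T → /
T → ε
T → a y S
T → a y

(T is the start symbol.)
No FIRST/FOLLOW conflicts.

Nullable non-terminals: S, T.
FIRST sets used below: FIRST(S) = { 'a', ε }

S: nullable alternative(s) S → ε; FOLLOW(S) = { $ }
  S → a: FIRST \ {ε} = { 'a' } — disjoint from FOLLOW(S)
  S → ε: FIRST \ {ε} = { } — this is the only nullable alternative, skip

T: nullable alternative(s) T → S, T → ε; FOLLOW(T) = { $ }
  T → S: FIRST \ {ε} = { 'a' } — disjoint from FOLLOW(T)
  T → /: FIRST \ {ε} = { '/' } — disjoint from FOLLOW(T)
  T → ε: FIRST \ {ε} = { } — disjoint from FOLLOW(T)
  T → a y S: FIRST \ {ε} = { 'a' } — disjoint from FOLLOW(T)
  T → a y: FIRST \ {ε} = { 'a' } — disjoint from FOLLOW(T)

No FIRST/FOLLOW conflicts found.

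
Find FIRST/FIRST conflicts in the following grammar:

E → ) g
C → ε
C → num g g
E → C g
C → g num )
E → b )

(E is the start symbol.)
A FIRST/FIRST conflict occurs when two productions N → α and N → β for the same non-terminal have FIRST(α) ∩ FIRST(β) ≠ ∅ (with ε ∈ FIRST of a nullable right-hand side, so two nullable alternatives also conflict).

FIRST sets of the non-terminals at (or reachable through a nullable prefix from) the front of some alternative:
  FIRST(C) = { 'g', 'num', ε }

Productions for E:
  E → ) g: FIRST = { ')' }
  E → C g: FIRST = { 'g', 'num' }
  E → b ): FIRST = { 'b' }
Productions for C:
  C → ε: FIRST = { ε }
  C → num g g: FIRST = { 'num' }
  C → g num ): FIRST = { 'g' }

All alternatives of each non-terminal have pairwise disjoint FIRST sets.

Answer: No FIRST/FIRST conflicts.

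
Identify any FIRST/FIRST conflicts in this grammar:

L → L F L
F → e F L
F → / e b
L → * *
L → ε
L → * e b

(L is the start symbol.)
Yes. L → L F L / L → '*' '*' on { '*' }; L → L F L / L → '*' e b on { '*' }; L → '*' '*' / L → '*' e b on { '*' }

A FIRST/FIRST conflict occurs when two productions N → α and N → β for the same non-terminal have FIRST(α) ∩ FIRST(β) ≠ ∅ (with ε ∈ FIRST of a nullable right-hand side, so two nullable alternatives also conflict).

FIRST sets of the non-terminals at (or reachable through a nullable prefix from) the front of some alternative:
  FIRST(L) = { '*', '/', 'e', ε }
  FIRST(F) = { '/', 'e' }

Productions for L:
  L → L F L: FIRST = { '*', '/', 'e' }
  L → * *: FIRST = { '*' }
  L → ε: FIRST = { ε }
  L → * e b: FIRST = { '*' }
Productions for F:
  F → e F L: FIRST = { 'e' }
  F → / e b: FIRST = { '/' }

Conflict for L: L → L F L and L → * *
  Overlap: { '*' }
Conflict for L: L → L F L and L → * e b
  Overlap: { '*' }
Conflict for L: L → * * and L → * e b
  Overlap: { '*' }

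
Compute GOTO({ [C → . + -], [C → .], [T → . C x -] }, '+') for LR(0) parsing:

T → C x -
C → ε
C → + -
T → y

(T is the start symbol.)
GOTO(I, '+') = CLOSURE({ [A → αX.β] : [A → α.Xβ] ∈ I, X = '+' })

Items with dot before '+', with the dot advanced:
  [C → . + -] → [C → + . -]
Closure adds nothing (no advanced item has the dot before a non-terminal).

GOTO = { [C → + . -] }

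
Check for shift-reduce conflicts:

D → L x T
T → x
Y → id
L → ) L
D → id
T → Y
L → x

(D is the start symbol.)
No shift-reduce conflicts

A shift-reduce conflict occurs when an LR(0) state has both:
  - a complete (reduce) item [A → α .] (dot at the end), and
  - a shift item [B → β . c γ] (dot before a terminal).

Augment with D' → D and build the canonical LR(0) collection (I0 = CLOSURE({[D' → . D]}), then GOTO on every symbol after a dot until no new states appear). It has 12 states:
  I0: { [D → . L x T], [D → . id], [D' → . D], [L → . ) L], [L → . x] }  — shift
  I1: { [L → ) . L], [L → . ) L], [L → . x] }  — shift
  I2: { [D' → D .] }  — accept
  I3: { [D → L . x T] }  — shift
  I4: { [D → id .] }  — reduce
  I5: { [L → x .] }  — reduce
  I6: { [D → L x . T], [T → . Y], [T → . x], [Y → . id] }  — shift
  I7: { [D → L x T .] }  — reduce
  I8: { [T → Y .] }  — reduce
  I9: { [Y → id .] }  — reduce
  I10: { [T → x .] }  — reduce
  I11: { [L → ) L .] }  — reduce

No state contains both a complete item and a shift item.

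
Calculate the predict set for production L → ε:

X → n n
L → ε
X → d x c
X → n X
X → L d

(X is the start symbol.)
{ 'd' }

PREDICT(L → ε) = (FIRST(RHS) \ {ε}) ∪ (FOLLOW(L) if ε ∈ FIRST(RHS), i.e. RHS ⇒* ε)
The right-hand side is ε (FIRST(ε) = { ε }), so the predict set is FOLLOW(L) = { 'd' }
PREDICT(L → ε) = { 'd' }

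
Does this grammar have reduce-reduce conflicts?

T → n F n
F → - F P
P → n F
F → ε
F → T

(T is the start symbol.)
A reduce-reduce conflict occurs when an LR(0) state has two complete items [A → α .] and [B → β .] — both call for a reduction, and with no lookahead the parser cannot choose between them.

Augment with T' → T and build the canonical LR(0) collection (I0 = CLOSURE({[T' → . T]}), then GOTO on every symbol after a dot until no new states appear). It has 11 states:
  I0: { [T → . n F n], [T' → . T] }  — shift
  I1: { [T' → T .] }  — accept
  I2: { [F → . - F P], [F → . T], [F → .], [T → . n F n], [T → n . F n] }  — shift, reduce
  I3: { [F → - . F P], [F → . - F P], [F → . T], [F → .], [T → . n F n] }  — shift, reduce
  I4: { [T → n F . n] }  — shift
  I5: { [F → T .] }  — reduce
  I6: { [T → n F n .] }  — reduce
  I7: { [F → - F . P], [P → . n F] }  — shift
  I8: { [F → - F P .] }  — reduce
  I9: { [F → . - F P], [F → . T], [F → .], [P → n . F], [T → . n F n] }  — shift, reduce
  I10: { [P → n F .] }  — reduce

No state contains more than one complete item.

Answer: No reduce-reduce conflicts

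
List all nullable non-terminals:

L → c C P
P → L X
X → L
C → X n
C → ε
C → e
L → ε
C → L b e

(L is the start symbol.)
{ 'C', 'L', 'P', 'X' }

ε-productions: C → ε, L → ε
So C, L are immediately nullable.
X → L: every symbol on the right is nullable, so X is nullable too.
P → L X: every symbol on the right is nullable, so P is nullable too.
Every non-terminal is now nullable.
Nullable = { 'C', 'L', 'P', 'X' }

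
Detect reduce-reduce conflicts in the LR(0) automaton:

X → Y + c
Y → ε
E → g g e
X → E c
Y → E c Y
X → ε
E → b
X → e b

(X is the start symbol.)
Augment with X' → X and build the canonical LR(0) collection (I0 = CLOSURE({[X' → . X]}), then GOTO on every symbol after a dot until no new states appear). It has 16 states:
  I0: { [E → . b], [E → . g g e], [X → . E c], [X → . Y + c], [X → . e b], [X → .], [X' → . X], [Y → . E c Y], [Y → .] }  — shift, 2 reduces
  I1: { [X → E . c], [Y → E . c Y] }  — shift
  I2: { [X' → X .] }  — accept
  I3: { [X → Y . + c] }  — shift
  I4: { [E → b .] }  — reduce
  I5: { [X → e . b] }  — shift
  I6: { [E → g . g e] }  — shift
  I7: { [E → g g . e] }  — shift
  I8: { [E → g g e .] }  — reduce
  I9: { [X → e b .] }  — reduce
  I10: { [X → Y + . c] }  — shift
  I11: { [X → Y + c .] }  — reduce
  I12: { [E → . b], [E → . g g e], [X → E c .], [Y → . E c Y], [Y → .], [Y → E c . Y] }  — shift, 2 reduces
  I13: { [Y → E . c Y] }  — shift
  I14: { [Y → E c Y .] }  — reduce
  I15: { [E → . b], [E → . g g e], [Y → . E c Y], [Y → .], [Y → E c . Y] }  — shift, reduce

I0 contains complete items [X → .], [Y → .] — reduce-reduce conflict.
I12 contains complete items [X → E c .], [Y → .] — reduce-reduce conflict.

Answer: Yes — I0: [X → .] vs [Y → .]; I12: [X → E c .] vs [Y → .]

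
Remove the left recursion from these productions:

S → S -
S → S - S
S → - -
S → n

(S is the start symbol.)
S → - - S'
S → n S'
S' → - S'
S' → - S S'
S' → ε

S is directly left-recursive. The standard transformation for
  A → A α₁ | ... | A α_m | β₁ | ... | β_n
is
  A  → β₁ A' | ... | β_n A'
  A' → α₁ A' | ... | α_m A' | ε

S → - - becomes S → - - S'
S → n becomes S → n S'
S → S - becomes S' → - S'
S → S - S becomes S' → - S S'
Add S' → ε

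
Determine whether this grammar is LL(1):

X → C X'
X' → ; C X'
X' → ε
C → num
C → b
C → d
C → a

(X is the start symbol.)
A grammar is LL(1) if for each non-terminal N with multiple productions, the predict sets of those productions are pairwise disjoint, where PREDICT(N → α) = (FIRST(α) \ {ε}) ∪ (FOLLOW(N) if α ⇒* ε).

Relevant sets:
  FOLLOW(X') = { $ }

For X':
  PREDICT(X' → ';' C X') = { ';' }
  PREDICT(X' → ε) = { $ }
For C:
  PREDICT(C → num) = { 'num' }
  PREDICT(C → b) = { 'b' }
  PREDICT(C → d) = { 'd' }
  PREDICT(C → a) = { 'a' }
X has a single production, so nothing to check there.

All predict sets are disjoint. The grammar IS LL(1).

Answer: Yes, the grammar is LL(1).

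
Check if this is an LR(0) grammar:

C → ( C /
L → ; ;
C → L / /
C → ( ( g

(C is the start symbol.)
A grammar is LR(0) if no state in the canonical LR(0) collection has:
  - both a shift item (dot before a terminal) and a complete item (shift-reduce conflict), or
  - two or more complete items (reduce-reduce conflict; the accept item [C' → C .] counts as a complete item here).

Augment with C' → C and build the canonical LR(0) collection (I0 = CLOSURE({[C' → . C]}), then GOTO on every symbol after a dot until no new states appear). It has 12 states:
  I0: { [C → . ( ( g], [C → . ( C /], [C → . L / /], [C' → . C], [L → . ; ;] }  — shift
  I1: { [C → ( . ( g], [C → ( . C /], [C → . ( ( g], [C → . ( C /], [C → . L / /], [L → . ; ;] }  — shift
  I2: { [L → ; . ;] }  — shift
  I3: { [C' → C .] }  — accept
  I4: { [C → L . / /] }  — shift
  I5: { [C → L / . /] }  — shift
  I6: { [C → L / / .] }  — reduce
  I7: { [L → ; ; .] }  — reduce
  I8: { [C → ( ( . g], [C → ( . ( g], [C → ( . C /], [C → . ( ( g], [C → . ( C /], [C → . L / /], [L → . ; ;] }  — shift
  I9: { [C → ( C . /] }  — shift
  I10: { [C → ( C / .] }  — reduce
  I11: { [C → ( ( g .] }  — reduce

Every state is either a pure shift/goto state or contains exactly one complete item and nothing to shift — no conflicts. The grammar is LR(0).

Answer: Yes, the grammar is LR(0)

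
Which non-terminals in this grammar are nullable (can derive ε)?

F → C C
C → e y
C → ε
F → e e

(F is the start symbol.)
A non-terminal is nullable if it can derive ε (the empty string): either it has an ε-production, or it has a production whose right-hand side consists entirely of nullable non-terminals.

ε-productions: C → ε
So C is immediately nullable.
F → C C: every symbol on the right is nullable, so F is nullable too.
Every non-terminal is now nullable.
Nullable = { 'C', 'F' }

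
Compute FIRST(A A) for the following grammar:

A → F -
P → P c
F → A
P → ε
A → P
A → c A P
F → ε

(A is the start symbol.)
{ '-', 'c', ε }

FIRST sets of the non-terminals involved (from the grammar, by fixed-point iteration):
  FIRST(A) = { '-', 'c', ε }

To compute FIRST(A A), process the symbols left to right:
Symbol A is a non-terminal. Add FIRST(A) \ {ε} = { '-', 'c' }
A is nullable (ε ∈ FIRST(A)), continue to the next symbol.
Symbol A is a non-terminal. Add FIRST(A) \ {ε} = { '-', 'c' }
A is nullable (ε ∈ FIRST(A)), continue to the next symbol.
All symbols are nullable, so ε is in the result.
FIRST(A A) = { '-', 'c', ε }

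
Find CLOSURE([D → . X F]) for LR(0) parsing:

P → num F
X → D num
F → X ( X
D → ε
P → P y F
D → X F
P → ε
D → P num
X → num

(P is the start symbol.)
Start with: [D → . X F]
  [D → . X F] has the dot before X: add [X → . D num], [X → . num]
  [X → . D num] has the dot before D: add [D → .], [D → . P num]
  [D → . P num] has the dot before P: add [P → . num F], [P → . P y F], [P → .]
No further items can be added.

CLOSURE = { [D → . P num], [D → . X F], [D → .], [P → . P y F], [P → . num F], [P → .], [X → . D num], [X → . num] }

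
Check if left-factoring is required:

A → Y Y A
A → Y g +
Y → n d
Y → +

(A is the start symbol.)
Left-factoring is needed when two productions for the same non-terminal
share a common prefix on the right-hand side.

Productions for A:
  A → Y Y A
  A → Y g +
Productions for Y:
  Y → n d
  Y → +

Found common prefix 'Y' in productions for A

Answer: Yes, A has productions with common prefix 'Y'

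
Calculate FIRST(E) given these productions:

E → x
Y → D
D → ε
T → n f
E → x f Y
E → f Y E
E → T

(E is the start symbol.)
FIRST sets of the other non-terminals involved (by the same procedure, iterated to a fixed point):
  FIRST(T) = { 'n' }

From E → x:
  - x is a terminal: add 'x' and stop
From E → x f Y:
  - x is a terminal: add 'x' and stop
From E → f Y E:
  - f is a terminal: add 'f' and stop
From E → T:
  - T is a non-terminal: add FIRST(T) \ {ε} = { 'n' }
    T is not nullable, so stop

Collecting: FIRST(E) = { 'f', 'n', 'x' }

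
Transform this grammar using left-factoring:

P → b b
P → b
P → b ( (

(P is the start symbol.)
Left-factoring transforms A → αβ₁ | αβ₂ into A → αA' and A' → β₁ | β₂
(α is the longest common prefix among the alternatives). Repeat until
no nonterminal has two alternatives with a common prefix.

Round 1: P has alternatives sharing prefix 'b'. Introduce P': P → b P'
  Add: P' → b
  Add: P' → ε
  Add: P' → ( (

No remaining common prefixes — done.

Resulting grammar:
P → b P'
P' → b
P' → ε
P' → ( (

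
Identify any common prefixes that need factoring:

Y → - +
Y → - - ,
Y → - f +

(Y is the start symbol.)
Yes, Y has productions with common prefix '-'

Left-factoring is needed when two productions for the same non-terminal
share a common prefix on the right-hand side.

Productions for Y:
  Y → - +
  Y → - - ,
  Y → - f +

Found common prefix '-' in productions for Y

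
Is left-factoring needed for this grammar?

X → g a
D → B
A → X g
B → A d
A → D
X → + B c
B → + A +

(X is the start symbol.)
No, left-factoring is not needed

Left-factoring is needed when two productions for the same non-terminal
share a common prefix on the right-hand side.

Productions for X:
  X → g a
  X → + B c
Productions for A:
  A → X g
  A → D
Productions for B:
  B → A d
  B → + A +

No common prefixes found.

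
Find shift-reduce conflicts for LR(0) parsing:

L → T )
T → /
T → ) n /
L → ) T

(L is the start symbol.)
A shift-reduce conflict occurs when an LR(0) state has both:
  - a complete (reduce) item [A → α .] (dot at the end), and
  - a shift item [B → β . c γ] (dot before a terminal).

Augment with L' → L and build the canonical LR(0) collection (I0 = CLOSURE({[L' → . L]}), then GOTO on every symbol after a dot until no new states appear). It has 10 states:
  I0: { [L → . ) T], [L → . T )], [L' → . L], [T → . ) n /], [T → . /] }  — shift
  I1: { [L → ) . T], [T → ) . n /], [T → . ) n /], [T → . /] }  — shift
  I2: { [T → / .] }  — reduce
  I3: { [L' → L .] }  — accept
  I4: { [L → T . )] }  — shift
  I5: { [L → T ) .] }  — reduce
  I6: { [T → ) . n /] }  — shift
  I7: { [L → ) T .] }  — reduce
  I8: { [T → ) n . /] }  — shift
  I9: { [T → ) n / .] }  — reduce

No state contains both a complete item and a shift item.

Answer: No shift-reduce conflicts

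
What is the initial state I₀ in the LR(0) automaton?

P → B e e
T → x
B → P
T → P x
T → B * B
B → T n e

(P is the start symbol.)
First, augment the grammar with P' → P
I₀ = CLOSURE({ [P' → . P] }):
  [P' → . P] has the dot before P: add [P → . B e e]
  [P → . B e e] has the dot before B: add [B → . P], [B → . T n e]
  [B → . T n e] has the dot before T: add [T → . x], [T → . P x], [T → . B * B]
No further items can be added.

I₀ = { [B → . P], [B → . T n e], [P → . B e e], [P' → . P], [T → . B * B], [T → . P x], [T → . x] }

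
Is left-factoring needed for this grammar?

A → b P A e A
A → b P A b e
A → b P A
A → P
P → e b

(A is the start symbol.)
Left-factoring is needed when two productions for the same non-terminal
share a common prefix on the right-hand side.

Productions for A:
  A → b P A e A
  A → b P A b e
  A → b P A
  A → P

Found common prefix 'b P A' in productions for A

Answer: Yes, A has productions with common prefix 'b P A'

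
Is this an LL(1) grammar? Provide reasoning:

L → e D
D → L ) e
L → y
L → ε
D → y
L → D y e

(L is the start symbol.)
A grammar is LL(1) if for each non-terminal N with multiple productions, the predict sets of those productions are pairwise disjoint, where PREDICT(N → α) = (FIRST(α) \ {ε}) ∪ (FOLLOW(N) if α ⇒* ε).

Relevant sets:
  FIRST(D) = { ')', 'e', 'y' }
  FIRST(L) = { ')', 'e', 'y', ε }
  FOLLOW(L) = { $, ')' }

For L:
  PREDICT(L → e D) = { 'e' }
  PREDICT(L → y) = { 'y' }
  PREDICT(L → ε) = { $, ')' }
  PREDICT(L → D y e) = { ')', 'e', 'y' }
For D:
  PREDICT(D → L ')' e) = { ')', 'e', 'y' }
  PREDICT(D → y) = { 'y' }

Conflict found: Predict set conflict for L: { 'e' }
The grammar is NOT LL(1).

Answer: No. Predict set conflict for L: { 'e' }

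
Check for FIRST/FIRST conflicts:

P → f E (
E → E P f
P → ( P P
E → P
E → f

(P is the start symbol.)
A FIRST/FIRST conflict occurs when two productions N → α and N → β for the same non-terminal have FIRST(α) ∩ FIRST(β) ≠ ∅ (with ε ∈ FIRST of a nullable right-hand side, so two nullable alternatives also conflict).

FIRST sets of the non-terminals at (or reachable through a nullable prefix from) the front of some alternative:
  FIRST(E) = { '(', 'f' }
  FIRST(P) = { '(', 'f' }

Productions for P:
  P → f E (: FIRST = { 'f' }
  P → ( P P: FIRST = { '(' }
Productions for E:
  E → E P f: FIRST = { '(', 'f' }
  E → P: FIRST = { '(', 'f' }
  E → f: FIRST = { 'f' }

Conflict for E: E → E P f and E → P
  Overlap: { '(', 'f' }
Conflict for E: E → E P f and E → f
  Overlap: { 'f' }
Conflict for E: E → P and E → f
  Overlap: { 'f' }

Answer: Yes. E → E P f / E → P on { '(', 'f' }; E → E P f / E → f on { 'f' }; E → P / E → f on { 'f' }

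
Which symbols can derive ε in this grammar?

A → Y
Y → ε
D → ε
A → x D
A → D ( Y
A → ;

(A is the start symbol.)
{ 'A', 'D', 'Y' }

ε-productions: Y → ε, D → ε
So Y, D are immediately nullable.
A → Y: every symbol on the right is nullable, so A is nullable too.
Every non-terminal is now nullable.
Nullable = { 'A', 'D', 'Y' }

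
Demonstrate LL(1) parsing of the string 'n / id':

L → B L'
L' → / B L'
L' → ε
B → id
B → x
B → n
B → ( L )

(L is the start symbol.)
Stack is shown with the top on the left.

Stack     Input     Action
--------------------------
L $       n / id $  output L → B L'
B L' $    n / id $  output B → n
n L' $    n / id $  match 'n'
L' $      / id $    output L' → / B L'
/ B L' $  / id $    match '/'
B L' $    id $      output B → id
id L' $   id $      match 'id'
L' $      $         output L' → ε
$         $         accept

The string is accepted.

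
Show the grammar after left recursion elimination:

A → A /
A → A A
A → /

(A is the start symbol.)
A → / A'
A' → / A'
A' → A A'
A' → ε

A is directly left-recursive. The standard transformation for
  A → A α₁ | ... | A α_m | β₁ | ... | β_n
is
  A  → β₁ A' | ... | β_n A'
  A' → α₁ A' | ... | α_m A' | ε

A → / becomes A → / A'
A → A / becomes A' → / A'
A → A A becomes A' → A A'
Add A' → ε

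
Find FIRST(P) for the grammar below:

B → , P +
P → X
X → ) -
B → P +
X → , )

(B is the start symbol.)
{ ')', ',' }

FIRST sets of the other non-terminals involved (by the same procedure, iterated to a fixed point):
  FIRST(X) = { ')', ',' }

From P → X:
  - X is a non-terminal: add FIRST(X) \ {ε} = { ')', ',' }
    X is not nullable, so stop

Collecting: FIRST(P) = { ')', ',' }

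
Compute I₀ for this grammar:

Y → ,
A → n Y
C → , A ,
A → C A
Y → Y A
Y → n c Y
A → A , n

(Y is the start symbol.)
First, augment the grammar with Y' → Y
I₀ = CLOSURE({ [Y' → . Y] }):
  [Y' → . Y] has the dot before Y: add [Y → . ,], [Y → . Y A], [Y → . n c Y]
No further items can be added.

I₀ = { [Y → . ,], [Y → . Y A], [Y → . n c Y], [Y' → . Y] }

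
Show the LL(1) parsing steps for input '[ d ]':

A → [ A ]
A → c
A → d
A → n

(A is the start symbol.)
Stack is shown with the top on the left.

Stack    Input    Action
------------------------
A $      [ d ] $  output A → [ A ]
[ A ] $  [ d ] $  match '['
A ] $    d ] $    output A → d
d ] $    d ] $    match 'd'
] $      ] $      match ']'
$        $        accept

The string is accepted.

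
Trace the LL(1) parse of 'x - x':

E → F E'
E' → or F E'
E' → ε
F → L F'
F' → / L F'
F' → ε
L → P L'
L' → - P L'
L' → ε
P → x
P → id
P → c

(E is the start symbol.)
LL(1) parsing maintains a stack (initially the start symbol over $) and the input. At each step: if the stack top is a terminal, match it against the current input token; if it is a non-terminal N, replace it with the RHS of M[N, lookahead] (the unique production whose predict set contains the lookahead).

Stack is shown with the top on the left.

Stack           Input    Action
-------------------------------
E $             x - x $  output E → F E'
F E' $          x - x $  output F → L F'
L F' E' $       x - x $  output L → P L'
P L' F' E' $    x - x $  output P → x
x L' F' E' $    x - x $  match 'x'
L' F' E' $      - x $    output L' → - P L'
- P L' F' E' $  - x $    match '-'
P L' F' E' $    x $      output P → x
x L' F' E' $    x $      match 'x'
L' F' E' $      $        output L' → ε
F' E' $         $        output F' → ε
E' $            $        output E' → ε
$               $        accept

The string is accepted.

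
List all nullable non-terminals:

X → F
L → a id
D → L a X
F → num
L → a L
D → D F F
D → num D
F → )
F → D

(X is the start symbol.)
None

A non-terminal is nullable if it can derive ε (the empty string): either it has an ε-production, or it has a production whose right-hand side consists entirely of nullable non-terminals.

There are no ε-productions, so no non-terminal can derive ε.
No non-terminals are nullable.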